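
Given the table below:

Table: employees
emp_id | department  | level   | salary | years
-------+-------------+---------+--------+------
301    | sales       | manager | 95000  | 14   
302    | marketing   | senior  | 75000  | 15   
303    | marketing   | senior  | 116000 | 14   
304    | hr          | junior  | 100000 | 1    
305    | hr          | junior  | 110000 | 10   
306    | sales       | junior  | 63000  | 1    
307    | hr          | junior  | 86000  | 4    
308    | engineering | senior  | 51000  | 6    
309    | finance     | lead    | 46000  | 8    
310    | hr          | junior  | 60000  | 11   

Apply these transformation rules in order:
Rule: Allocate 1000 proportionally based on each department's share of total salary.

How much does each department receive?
engineering: 63.59, finance: 57.36, hr: 443.89, marketing: 238.15, sales: 197.01

Step 1: Calculate total salary = 802000
Step 2: Calculate each department's proportion:
  engineering: 51000/802000 = 6.36% → 63.59
  finance: 46000/802000 = 5.74% → 57.36
  hr: 356000/802000 = 44.39% → 443.89
  marketing: 191000/802000 = 23.82% → 238.15
  sales: 158000/802000 = 19.70% → 197.01
Step 3: Verify: sum of allocations ≈ 1000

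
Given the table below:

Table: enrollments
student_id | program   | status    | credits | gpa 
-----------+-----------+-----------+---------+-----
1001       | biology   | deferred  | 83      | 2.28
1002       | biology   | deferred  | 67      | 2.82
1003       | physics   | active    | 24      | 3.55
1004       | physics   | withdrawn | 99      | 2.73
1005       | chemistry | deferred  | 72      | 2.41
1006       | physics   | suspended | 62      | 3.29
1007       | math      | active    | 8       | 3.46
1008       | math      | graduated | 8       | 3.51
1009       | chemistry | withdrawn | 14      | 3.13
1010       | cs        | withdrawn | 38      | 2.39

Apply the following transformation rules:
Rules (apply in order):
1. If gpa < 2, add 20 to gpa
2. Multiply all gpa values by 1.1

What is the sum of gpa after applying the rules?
32.53

Step 1: Apply Rule 1 - Add 20 to records with gpa < 2
  - 0 records affected: 0 + (0 × 20) = 0
  - Unaffected records: 29.57
  - Sum after Rule 1: 29.57
Step 2: Apply Rule 2 - Multiply all by 1.1
  - 29.57 × 1.1 = 32.53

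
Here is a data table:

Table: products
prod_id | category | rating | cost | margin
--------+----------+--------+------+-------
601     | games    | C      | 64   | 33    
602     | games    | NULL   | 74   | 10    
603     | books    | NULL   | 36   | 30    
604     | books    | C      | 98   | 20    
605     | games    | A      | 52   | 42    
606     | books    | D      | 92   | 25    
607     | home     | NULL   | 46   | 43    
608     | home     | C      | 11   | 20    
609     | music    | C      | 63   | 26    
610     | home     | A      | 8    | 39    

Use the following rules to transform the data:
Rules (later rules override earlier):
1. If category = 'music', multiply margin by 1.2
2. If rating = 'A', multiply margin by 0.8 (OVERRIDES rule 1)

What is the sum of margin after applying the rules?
277.0

Step 1: Rule 2 takes priority for records with rating = 'A'
  - 2 records: 81 × 0.8 = 64.8
Step 2: Rule 1 applies to remaining records with category = 'music'
  - 1 records: 26 × 1.2 = 31.2
Step 3: Other records unchanged: 181
Step 4: Final sum = 64.8 + 31.2 + 181 = 277.0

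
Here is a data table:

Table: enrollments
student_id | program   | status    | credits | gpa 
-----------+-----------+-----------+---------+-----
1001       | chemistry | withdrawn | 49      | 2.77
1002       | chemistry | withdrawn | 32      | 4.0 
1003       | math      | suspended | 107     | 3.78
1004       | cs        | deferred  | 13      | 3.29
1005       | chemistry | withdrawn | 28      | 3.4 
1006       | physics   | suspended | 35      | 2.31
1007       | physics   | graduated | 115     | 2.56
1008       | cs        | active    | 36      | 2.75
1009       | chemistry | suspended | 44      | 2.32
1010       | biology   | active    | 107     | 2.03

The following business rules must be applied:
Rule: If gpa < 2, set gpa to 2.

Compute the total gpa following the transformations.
29.21

Step 1: 0 records have gpa < 2
Step 2: These records originally summed to 0
Step 3: After setting to minimum: 0 × 2 = 0
Step 4: Unaffected records sum: 29.21
Step 5: Final sum = 0 + 29.21 = 29.21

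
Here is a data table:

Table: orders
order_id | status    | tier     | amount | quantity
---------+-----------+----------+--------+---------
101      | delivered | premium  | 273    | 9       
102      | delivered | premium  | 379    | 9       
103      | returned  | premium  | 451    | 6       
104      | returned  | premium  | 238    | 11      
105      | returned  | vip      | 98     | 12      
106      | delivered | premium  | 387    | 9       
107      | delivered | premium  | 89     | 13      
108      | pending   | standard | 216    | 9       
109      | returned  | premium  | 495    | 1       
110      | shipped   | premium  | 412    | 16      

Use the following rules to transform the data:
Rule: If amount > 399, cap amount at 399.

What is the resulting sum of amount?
2877

Step 1: 3 records have amount > 399
Step 2: These records originally summed to 1358
Step 3: After capping: 3 × 399 = 1197
Step 4: Unaffected records sum: 1680
Step 5: Final sum = 1197 + 1680 = 2877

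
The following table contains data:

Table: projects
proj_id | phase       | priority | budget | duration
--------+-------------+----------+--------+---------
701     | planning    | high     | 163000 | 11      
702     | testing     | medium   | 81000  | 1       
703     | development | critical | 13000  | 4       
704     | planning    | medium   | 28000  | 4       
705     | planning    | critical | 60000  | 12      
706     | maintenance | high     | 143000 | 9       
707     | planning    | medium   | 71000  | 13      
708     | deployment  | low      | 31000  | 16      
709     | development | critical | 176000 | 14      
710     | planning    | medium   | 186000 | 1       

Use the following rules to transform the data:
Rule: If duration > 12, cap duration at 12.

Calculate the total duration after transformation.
78

Step 1: 3 records have duration > 12
Step 2: These records originally summed to 43
Step 3: After capping: 3 × 12 = 36
Step 4: Unaffected records sum: 42
Step 5: Final sum = 36 + 42 = 78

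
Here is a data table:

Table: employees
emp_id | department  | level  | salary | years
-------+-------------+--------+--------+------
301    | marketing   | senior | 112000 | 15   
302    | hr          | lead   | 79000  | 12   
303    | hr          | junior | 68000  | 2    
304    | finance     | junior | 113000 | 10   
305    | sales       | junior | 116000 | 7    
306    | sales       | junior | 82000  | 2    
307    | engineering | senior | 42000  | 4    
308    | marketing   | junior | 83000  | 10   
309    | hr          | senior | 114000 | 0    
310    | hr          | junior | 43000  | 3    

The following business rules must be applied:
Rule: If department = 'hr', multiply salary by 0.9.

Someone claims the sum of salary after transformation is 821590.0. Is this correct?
No, the correct result is 821600.0.

Step 1: Calculate the correct sum after transformation
Step 2: Apply multiplier 0.9 to records where department = 'hr'
Step 3: Correct result = 821600.0
Step 4: Claimed result = 821590.0
Step 5: 821600.0 ≠ 821590.0
Conclusion: The claimed result is incorrect. The correct answer is 821600.0.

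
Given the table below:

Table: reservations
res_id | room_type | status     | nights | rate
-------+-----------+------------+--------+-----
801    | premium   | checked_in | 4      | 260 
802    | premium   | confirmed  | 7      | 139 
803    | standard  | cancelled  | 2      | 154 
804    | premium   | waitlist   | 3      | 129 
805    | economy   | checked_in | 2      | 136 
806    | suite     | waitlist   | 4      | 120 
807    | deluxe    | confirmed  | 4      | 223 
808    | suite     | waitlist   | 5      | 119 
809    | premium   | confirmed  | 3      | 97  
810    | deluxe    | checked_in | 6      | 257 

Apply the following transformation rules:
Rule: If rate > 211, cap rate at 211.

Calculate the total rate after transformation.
1527

Step 1: 3 records have rate > 211
Step 2: These records originally summed to 740
Step 3: After capping: 3 × 211 = 633
Step 4: Unaffected records sum: 894
Step 5: Final sum = 633 + 894 = 1527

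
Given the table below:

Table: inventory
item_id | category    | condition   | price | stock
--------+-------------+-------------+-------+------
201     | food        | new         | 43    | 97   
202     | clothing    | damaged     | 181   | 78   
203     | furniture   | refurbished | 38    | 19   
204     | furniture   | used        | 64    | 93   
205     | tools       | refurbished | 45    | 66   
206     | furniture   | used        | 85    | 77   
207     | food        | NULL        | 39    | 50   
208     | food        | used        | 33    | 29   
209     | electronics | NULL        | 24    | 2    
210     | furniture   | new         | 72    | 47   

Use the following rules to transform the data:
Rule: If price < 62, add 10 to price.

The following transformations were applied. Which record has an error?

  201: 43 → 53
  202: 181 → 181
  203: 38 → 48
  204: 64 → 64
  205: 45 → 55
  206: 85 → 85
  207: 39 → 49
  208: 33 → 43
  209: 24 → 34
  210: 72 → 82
Record 210 has an error. The correct transformed value should be 72, not 82.

Step 1: Check each record against the rule
Step 2: Record 210 has price = 72
Step 3: Since 72 >= 62, the bonus should not have been applied
Step 4: Correct value = 72, but claimed value = 82
Conclusion: Record 210 has the error.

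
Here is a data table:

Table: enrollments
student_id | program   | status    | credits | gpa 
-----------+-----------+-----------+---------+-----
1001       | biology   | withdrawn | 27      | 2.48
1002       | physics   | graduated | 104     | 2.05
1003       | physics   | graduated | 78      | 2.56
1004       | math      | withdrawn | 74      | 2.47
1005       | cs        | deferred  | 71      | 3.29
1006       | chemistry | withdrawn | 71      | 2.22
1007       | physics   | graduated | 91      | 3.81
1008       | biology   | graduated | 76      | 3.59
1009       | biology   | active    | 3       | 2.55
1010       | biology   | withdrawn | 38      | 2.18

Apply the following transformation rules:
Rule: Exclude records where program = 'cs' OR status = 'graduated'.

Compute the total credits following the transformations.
213

Step 1: Find records where program = 'cs' OR status = 'graduated'
Step 2: 5 records match, summing to 420
Step 3: Original sum: 633
Step 4: Remaining sum = 633 - 420 = 213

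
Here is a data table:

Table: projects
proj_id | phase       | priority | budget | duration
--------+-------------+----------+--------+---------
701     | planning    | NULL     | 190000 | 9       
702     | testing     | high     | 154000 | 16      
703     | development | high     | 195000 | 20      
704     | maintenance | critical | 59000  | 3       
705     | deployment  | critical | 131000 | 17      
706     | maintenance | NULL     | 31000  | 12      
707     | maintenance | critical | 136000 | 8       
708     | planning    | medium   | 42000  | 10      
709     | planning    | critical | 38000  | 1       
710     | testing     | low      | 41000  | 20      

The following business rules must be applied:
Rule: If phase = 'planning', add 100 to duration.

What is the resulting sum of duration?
416

Step 1: Count records where phase = 'planning': 3
Step 2: Total bonus added: 3 × 100 = 300
Step 3: Original sum of duration: 116
Step 4: Final sum = 116 + 300 = 416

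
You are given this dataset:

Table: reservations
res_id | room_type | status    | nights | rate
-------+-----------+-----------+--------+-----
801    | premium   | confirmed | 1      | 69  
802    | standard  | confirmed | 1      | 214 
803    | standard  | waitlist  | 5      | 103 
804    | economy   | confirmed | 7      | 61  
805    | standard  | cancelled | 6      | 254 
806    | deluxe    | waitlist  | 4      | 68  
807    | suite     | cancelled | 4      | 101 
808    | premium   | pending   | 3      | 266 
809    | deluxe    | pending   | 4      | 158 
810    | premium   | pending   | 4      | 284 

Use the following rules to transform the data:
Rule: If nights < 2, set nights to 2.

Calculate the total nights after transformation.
41

Step 1: 2 records have nights < 2
Step 2: These records originally summed to 2
Step 3: After setting to minimum: 2 × 2 = 4
Step 4: Unaffected records sum: 37
Step 5: Final sum = 4 + 37 = 41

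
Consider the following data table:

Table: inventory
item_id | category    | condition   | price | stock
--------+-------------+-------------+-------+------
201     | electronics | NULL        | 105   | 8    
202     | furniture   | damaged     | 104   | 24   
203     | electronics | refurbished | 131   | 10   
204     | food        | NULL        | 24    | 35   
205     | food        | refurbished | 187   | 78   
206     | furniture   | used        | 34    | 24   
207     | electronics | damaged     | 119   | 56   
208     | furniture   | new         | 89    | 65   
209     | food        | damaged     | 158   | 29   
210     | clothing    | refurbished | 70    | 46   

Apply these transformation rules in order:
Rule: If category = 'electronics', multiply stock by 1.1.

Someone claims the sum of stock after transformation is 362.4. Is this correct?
No, the correct result is 382.4.

Step 1: Calculate the correct sum after transformation
Step 2: Apply multiplier 1.1 to records where category = 'electronics'
Step 3: Correct result = 382.4
Step 4: Claimed result = 362.4
Step 5: 382.4 ≠ 362.4
Conclusion: The claimed result is incorrect. The correct answer is 382.4.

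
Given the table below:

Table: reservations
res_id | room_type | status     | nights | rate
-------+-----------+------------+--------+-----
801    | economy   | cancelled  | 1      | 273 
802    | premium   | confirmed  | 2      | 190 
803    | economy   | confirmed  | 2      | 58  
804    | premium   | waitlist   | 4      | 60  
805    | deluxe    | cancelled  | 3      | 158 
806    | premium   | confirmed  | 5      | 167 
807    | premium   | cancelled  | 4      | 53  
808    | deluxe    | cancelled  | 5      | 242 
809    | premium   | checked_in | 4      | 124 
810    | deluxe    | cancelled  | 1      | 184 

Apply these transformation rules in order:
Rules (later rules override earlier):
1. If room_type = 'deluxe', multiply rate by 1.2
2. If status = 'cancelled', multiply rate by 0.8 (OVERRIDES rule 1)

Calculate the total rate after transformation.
1327.0

Step 1: Rule 2 takes priority for records with status = 'cancelled'
  - 5 records: 910 × 0.8 = 728.0
Step 2: Rule 1 applies to remaining records with room_type = 'deluxe'
  - 0 records: 0 × 1.2 = 0.0
Step 3: Other records unchanged: 599
Step 4: Final sum = 728.0 + 0.0 + 599 = 1327.0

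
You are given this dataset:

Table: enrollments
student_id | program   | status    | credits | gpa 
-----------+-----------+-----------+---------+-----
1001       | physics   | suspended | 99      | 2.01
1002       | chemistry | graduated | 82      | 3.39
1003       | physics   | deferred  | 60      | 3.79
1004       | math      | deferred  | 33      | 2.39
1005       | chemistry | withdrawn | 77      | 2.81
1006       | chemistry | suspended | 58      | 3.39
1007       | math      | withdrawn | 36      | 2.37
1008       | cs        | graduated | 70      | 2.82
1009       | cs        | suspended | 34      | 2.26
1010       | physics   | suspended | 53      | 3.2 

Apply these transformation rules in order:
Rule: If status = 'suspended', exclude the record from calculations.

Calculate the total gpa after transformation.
17.57

Step 1: Identify records where status = 'suspended'
Step 2: The excluded records sum to 10.86
Step 3: Original total gpa = 28.43
Step 4: Remaining total = 28.43 - 10.86 = 17.57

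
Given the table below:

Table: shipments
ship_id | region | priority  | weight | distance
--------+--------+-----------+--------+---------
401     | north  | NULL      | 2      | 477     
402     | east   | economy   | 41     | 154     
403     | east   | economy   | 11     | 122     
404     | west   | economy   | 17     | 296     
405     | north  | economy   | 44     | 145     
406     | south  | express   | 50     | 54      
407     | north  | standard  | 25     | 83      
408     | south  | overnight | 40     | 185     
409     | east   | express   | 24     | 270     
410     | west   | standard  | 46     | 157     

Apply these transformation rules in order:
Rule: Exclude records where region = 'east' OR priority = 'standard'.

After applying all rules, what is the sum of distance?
1157

Step 1: Find records where region = 'east' OR priority = 'standard'
Step 2: 5 records match, summing to 786
Step 3: Original sum: 1943
Step 4: Remaining sum = 1943 - 786 = 1157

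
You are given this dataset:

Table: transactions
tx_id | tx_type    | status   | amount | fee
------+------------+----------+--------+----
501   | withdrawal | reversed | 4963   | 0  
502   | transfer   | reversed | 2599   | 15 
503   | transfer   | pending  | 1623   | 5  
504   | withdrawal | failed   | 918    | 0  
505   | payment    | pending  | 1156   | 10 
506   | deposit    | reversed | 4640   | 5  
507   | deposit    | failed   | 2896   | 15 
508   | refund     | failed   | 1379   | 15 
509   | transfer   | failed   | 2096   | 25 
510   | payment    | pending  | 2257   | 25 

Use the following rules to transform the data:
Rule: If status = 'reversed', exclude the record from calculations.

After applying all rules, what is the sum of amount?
12325

Step 1: Identify records where status = 'reversed'
Step 2: The excluded records sum to 12202
Step 3: Original total amount = 24527
Step 4: Remaining total = 24527 - 12202 = 12325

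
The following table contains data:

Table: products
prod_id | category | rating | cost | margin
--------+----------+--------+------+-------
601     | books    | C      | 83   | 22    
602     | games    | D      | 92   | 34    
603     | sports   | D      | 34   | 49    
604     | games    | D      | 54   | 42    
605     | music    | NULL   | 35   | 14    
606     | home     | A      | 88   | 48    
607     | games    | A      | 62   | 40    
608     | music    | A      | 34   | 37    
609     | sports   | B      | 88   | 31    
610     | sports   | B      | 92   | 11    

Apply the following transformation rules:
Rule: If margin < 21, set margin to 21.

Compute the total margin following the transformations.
345

Step 1: 2 records have margin < 21
Step 2: These records originally summed to 25
Step 3: After setting to minimum: 2 × 21 = 42
Step 4: Unaffected records sum: 303
Step 5: Final sum = 42 + 303 = 345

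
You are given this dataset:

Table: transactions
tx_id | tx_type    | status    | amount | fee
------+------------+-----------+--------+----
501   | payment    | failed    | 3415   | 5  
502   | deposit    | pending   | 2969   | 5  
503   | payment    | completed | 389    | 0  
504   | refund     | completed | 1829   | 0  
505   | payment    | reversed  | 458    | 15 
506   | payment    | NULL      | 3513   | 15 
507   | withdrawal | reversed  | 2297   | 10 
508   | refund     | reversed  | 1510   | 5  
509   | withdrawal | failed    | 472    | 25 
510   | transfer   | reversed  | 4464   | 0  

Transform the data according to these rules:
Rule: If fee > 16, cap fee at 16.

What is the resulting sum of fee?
71

Step 1: 1 records have fee > 16
Step 2: These records originally summed to 25
Step 3: After capping: 1 × 16 = 16
Step 4: Unaffected records sum: 55
Step 5: Final sum = 16 + 55 = 71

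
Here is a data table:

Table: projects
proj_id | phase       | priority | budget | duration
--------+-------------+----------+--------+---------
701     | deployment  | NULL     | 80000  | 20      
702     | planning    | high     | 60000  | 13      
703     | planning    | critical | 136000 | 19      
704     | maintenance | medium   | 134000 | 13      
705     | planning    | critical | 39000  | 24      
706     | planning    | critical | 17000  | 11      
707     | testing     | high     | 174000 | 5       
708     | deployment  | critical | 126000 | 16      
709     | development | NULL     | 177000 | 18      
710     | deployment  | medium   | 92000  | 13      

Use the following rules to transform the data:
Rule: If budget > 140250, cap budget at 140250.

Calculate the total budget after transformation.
964500

Step 1: 2 records have budget > 140250
Step 2: These records originally summed to 351000
Step 3: After capping: 2 × 140250 = 280500
Step 4: Unaffected records sum: 684000
Step 5: Final sum = 280500 + 684000 = 964500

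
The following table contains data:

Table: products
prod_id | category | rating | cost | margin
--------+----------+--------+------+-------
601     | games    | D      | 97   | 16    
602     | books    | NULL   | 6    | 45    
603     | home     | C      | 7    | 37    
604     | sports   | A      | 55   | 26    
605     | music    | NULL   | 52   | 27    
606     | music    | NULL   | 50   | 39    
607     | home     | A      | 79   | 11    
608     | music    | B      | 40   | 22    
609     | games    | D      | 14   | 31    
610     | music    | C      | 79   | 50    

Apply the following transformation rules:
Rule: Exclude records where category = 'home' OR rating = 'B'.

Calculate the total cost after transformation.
353

Step 1: Find records where category = 'home' OR rating = 'B'
Step 2: 3 records match, summing to 126
Step 3: Original sum: 479
Step 4: Remaining sum = 479 - 126 = 353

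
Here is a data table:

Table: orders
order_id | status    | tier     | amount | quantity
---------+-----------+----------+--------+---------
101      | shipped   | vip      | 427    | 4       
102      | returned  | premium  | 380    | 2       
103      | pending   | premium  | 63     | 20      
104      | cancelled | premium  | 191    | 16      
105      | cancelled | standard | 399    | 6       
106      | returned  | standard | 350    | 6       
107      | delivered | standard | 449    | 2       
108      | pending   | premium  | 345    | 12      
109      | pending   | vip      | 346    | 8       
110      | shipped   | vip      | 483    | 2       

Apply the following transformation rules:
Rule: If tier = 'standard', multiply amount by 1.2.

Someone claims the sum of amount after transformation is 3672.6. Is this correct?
Yes, the result is correct.

Step 1: Calculate the correct sum after transformation
Step 2: Apply multiplier 1.2 to records where tier = 'standard'
Step 3: Correct result = 3672.6
Step 4: Claimed result = 3672.6
Step 5: 3672.6 = 3672.6 ✓
Conclusion: The claimed result is correct.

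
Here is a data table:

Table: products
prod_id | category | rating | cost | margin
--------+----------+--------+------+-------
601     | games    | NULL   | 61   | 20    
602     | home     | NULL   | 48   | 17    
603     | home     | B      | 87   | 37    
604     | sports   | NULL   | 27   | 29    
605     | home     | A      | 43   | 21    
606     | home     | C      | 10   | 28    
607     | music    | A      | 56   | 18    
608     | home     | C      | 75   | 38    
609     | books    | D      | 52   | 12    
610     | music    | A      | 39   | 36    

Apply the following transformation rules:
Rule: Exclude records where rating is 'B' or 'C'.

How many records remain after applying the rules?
7

Step 1: Count records to exclude
  - 1 (B) + 2 (C) = 3 records
Step 2: Total records: 10
Step 3: Remaining = 10 - 3 = 7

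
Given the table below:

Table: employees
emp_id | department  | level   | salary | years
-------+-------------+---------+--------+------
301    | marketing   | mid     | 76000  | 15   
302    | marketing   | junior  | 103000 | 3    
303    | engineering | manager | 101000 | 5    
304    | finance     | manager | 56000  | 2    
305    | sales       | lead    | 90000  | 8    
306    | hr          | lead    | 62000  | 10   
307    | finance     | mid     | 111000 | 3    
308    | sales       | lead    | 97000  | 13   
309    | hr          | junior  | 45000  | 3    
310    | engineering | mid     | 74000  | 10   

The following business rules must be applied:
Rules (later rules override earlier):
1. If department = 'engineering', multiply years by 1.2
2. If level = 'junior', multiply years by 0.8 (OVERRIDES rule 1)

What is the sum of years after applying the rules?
73.8

Step 1: Rule 2 takes priority for records with level = 'junior'
  - 2 records: 6 × 0.8 = 4.8
Step 2: Rule 1 applies to remaining records with department = 'engineering'
  - 2 records: 15 × 1.2 = 18.0
Step 3: Other records unchanged: 51
Step 4: Final sum = 4.8 + 18.0 + 51 = 73.8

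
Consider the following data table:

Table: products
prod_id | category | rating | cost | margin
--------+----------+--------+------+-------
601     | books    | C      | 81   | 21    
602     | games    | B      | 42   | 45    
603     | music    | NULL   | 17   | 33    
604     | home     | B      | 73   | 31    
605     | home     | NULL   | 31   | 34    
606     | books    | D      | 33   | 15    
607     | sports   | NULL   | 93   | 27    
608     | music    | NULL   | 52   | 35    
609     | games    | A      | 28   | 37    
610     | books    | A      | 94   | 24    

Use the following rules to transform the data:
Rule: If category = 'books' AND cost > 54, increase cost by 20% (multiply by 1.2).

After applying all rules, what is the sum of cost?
579.0

Step 1: Find records where category = 'books' AND cost > 54
Step 2: 2 records match, summing to 175
Step 3: After multiplier: 175 × 1.2 = 210.0
Step 4: Unaffected records sum: 369
Step 5: Final sum = 210.0 + 369 = 579.0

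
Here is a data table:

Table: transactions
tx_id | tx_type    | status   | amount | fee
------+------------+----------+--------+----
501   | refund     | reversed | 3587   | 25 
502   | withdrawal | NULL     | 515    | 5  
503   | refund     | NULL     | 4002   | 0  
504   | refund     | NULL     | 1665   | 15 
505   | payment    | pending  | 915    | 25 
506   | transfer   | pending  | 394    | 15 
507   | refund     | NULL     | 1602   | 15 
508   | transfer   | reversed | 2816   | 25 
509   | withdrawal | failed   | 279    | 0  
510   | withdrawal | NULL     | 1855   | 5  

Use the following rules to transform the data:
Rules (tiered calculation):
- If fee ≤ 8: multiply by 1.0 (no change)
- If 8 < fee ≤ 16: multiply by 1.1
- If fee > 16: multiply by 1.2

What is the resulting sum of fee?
149.5

Step 1: Tier 1 (fee ≤ 8): 4 records, sum = 10 × 1.0 = 10.0
Step 2: Tier 2 (8 < fee ≤ 16): 3 records, sum = 45 × 1.1 = 49.5
Step 3: Tier 3 (fee > 16): 3 records, sum = 75 × 1.2 = 90.0
Step 4: Final sum = 10.0 + 49.5 + 90.0 = 149.5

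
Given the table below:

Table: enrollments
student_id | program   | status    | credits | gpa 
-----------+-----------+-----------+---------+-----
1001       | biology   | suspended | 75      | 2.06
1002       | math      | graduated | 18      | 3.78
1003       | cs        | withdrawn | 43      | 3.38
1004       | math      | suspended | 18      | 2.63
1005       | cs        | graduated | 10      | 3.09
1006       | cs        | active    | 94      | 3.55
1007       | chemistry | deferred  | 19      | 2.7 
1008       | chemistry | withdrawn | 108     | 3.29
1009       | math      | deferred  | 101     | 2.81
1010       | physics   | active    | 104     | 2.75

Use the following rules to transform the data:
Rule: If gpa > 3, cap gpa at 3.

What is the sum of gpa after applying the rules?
27.95

Step 1: 5 records have gpa > 3
Step 2: These records originally summed to 17.09
Step 3: After capping: 5 × 3 = 15
Step 4: Unaffected records sum: 12.95
Step 5: Final sum = 15 + 12.95 = 27.95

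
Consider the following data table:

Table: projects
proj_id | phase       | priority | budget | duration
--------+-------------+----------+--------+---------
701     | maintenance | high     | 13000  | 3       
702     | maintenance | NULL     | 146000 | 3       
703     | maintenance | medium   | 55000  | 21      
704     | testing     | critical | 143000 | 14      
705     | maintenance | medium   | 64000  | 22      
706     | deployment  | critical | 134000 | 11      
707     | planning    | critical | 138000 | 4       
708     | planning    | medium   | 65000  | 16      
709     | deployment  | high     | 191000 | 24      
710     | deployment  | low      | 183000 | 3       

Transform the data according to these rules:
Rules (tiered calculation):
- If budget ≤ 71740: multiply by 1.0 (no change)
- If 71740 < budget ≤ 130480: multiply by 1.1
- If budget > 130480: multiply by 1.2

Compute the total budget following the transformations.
1319000.0

Step 1: Tier 1 (budget ≤ 71740): 4 records, sum = 197000 × 1.0 = 197000.0
Step 2: Tier 2 (71740 < budget ≤ 130480): 0 records, sum = 0 × 1.1 = 0.0
Step 3: Tier 3 (budget > 130480): 6 records, sum = 935000 × 1.2 = 1122000.0
Step 4: Final sum = 197000.0 + 0.0 + 1122000.0 = 1319000.0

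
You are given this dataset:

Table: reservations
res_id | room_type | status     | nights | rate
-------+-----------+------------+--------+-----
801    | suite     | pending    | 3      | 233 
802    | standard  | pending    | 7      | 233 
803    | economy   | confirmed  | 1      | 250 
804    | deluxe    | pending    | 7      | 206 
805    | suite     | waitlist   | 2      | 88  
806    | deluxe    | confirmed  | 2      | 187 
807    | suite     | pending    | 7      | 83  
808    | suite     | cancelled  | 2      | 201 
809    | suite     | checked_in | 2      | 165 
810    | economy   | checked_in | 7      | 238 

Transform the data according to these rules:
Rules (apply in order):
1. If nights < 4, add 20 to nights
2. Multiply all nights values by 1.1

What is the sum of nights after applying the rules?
176.0

Step 1: Apply Rule 1 - Add 20 to records with nights < 4
  - 6 records affected: 12 + (6 × 20) = 132
  - Unaffected records: 28
  - Sum after Rule 1: 160
Step 2: Apply Rule 2 - Multiply all by 1.1
  - 160 × 1.1 = 176.0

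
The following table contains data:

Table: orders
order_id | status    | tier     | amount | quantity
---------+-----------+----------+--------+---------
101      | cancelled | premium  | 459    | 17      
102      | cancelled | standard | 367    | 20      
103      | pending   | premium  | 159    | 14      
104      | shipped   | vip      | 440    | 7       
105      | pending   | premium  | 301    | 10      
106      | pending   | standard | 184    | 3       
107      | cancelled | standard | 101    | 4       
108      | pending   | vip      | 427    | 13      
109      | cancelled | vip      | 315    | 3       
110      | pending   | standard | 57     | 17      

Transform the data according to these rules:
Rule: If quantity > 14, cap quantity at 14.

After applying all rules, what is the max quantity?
14

Step 1: Original maximum quantity = 20
Step 2: Apply cap at 14
Step 3: 3 records had quantity > 14 and were capped
Step 4: Maximum after transformation = 14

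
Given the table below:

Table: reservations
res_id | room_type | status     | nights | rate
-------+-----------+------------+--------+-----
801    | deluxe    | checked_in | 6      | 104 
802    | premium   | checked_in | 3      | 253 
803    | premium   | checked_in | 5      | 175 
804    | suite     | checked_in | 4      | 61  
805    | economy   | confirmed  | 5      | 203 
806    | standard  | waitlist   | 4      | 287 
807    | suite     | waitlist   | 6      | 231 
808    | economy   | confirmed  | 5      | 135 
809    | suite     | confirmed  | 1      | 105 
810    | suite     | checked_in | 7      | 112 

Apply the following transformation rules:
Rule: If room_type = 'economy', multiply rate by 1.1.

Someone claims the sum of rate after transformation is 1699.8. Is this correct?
Yes, the result is correct.

Step 1: Calculate the correct sum after transformation
Step 2: Apply multiplier 1.1 to records where room_type = 'economy'
Step 3: Correct result = 1699.8
Step 4: Claimed result = 1699.8
Step 5: 1699.8 = 1699.8 ✓
Conclusion: The claimed result is correct.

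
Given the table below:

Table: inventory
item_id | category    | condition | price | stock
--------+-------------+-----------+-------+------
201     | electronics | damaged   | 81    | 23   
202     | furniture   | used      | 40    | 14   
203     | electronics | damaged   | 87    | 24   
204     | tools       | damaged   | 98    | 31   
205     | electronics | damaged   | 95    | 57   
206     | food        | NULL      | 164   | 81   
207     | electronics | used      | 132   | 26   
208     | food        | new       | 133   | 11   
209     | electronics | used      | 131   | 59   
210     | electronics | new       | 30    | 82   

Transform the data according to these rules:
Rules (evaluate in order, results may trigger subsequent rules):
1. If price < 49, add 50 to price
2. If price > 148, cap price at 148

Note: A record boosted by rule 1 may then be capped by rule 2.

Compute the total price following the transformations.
1075

Step 1: Apply rule 1 to records with price < 49
  - 2 records get bonus of 50
  - Of these, 0 records then exceed 148 and get capped
Step 2: Apply rule 2 to records with price > 148
  - 1 records (original) are capped
Step 3: Calculate final sum = 1075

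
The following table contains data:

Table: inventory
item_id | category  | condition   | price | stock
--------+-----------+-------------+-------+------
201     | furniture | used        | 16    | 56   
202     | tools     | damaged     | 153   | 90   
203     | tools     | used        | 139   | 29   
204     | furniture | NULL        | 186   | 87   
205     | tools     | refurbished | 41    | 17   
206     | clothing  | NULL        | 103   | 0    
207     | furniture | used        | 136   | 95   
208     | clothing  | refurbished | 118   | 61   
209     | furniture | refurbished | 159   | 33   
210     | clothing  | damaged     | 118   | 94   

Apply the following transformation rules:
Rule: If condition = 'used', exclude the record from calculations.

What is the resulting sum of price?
878

Step 1: Identify records where condition = 'used'
Step 2: The excluded records sum to 291
Step 3: Original total price = 1169
Step 4: Remaining total = 1169 - 291 = 878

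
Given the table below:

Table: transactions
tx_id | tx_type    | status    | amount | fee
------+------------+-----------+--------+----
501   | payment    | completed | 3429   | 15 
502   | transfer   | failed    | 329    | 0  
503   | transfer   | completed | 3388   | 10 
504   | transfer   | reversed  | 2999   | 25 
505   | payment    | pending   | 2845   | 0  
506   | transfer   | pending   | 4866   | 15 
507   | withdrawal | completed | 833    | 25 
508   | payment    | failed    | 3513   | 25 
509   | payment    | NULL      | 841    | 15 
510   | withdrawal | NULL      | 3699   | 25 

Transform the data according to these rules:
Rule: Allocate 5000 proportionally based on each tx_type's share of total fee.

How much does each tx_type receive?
payment: 1774.19, transfer: 1612.9, withdrawal: 1612.9

Step 1: Calculate total fee = 155
Step 2: Calculate each tx_type's proportion:
  payment: 55/155 = 35.48% → 1774.19
  transfer: 50/155 = 32.26% → 1612.9
  withdrawal: 50/155 = 32.26% → 1612.9
Step 3: Verify: sum of allocations ≈ 5000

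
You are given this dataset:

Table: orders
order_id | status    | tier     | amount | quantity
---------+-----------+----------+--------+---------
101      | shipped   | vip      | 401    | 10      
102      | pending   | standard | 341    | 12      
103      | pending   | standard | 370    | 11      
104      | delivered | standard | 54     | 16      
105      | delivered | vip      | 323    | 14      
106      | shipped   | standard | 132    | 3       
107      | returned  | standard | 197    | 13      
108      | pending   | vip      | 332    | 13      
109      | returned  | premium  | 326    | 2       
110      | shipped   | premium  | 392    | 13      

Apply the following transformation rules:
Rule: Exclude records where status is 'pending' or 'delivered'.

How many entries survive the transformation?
5

Step 1: Count records to exclude
  - 3 (pending) + 2 (delivered) = 5 records
Step 2: Total records: 10
Step 3: Remaining = 10 - 5 = 5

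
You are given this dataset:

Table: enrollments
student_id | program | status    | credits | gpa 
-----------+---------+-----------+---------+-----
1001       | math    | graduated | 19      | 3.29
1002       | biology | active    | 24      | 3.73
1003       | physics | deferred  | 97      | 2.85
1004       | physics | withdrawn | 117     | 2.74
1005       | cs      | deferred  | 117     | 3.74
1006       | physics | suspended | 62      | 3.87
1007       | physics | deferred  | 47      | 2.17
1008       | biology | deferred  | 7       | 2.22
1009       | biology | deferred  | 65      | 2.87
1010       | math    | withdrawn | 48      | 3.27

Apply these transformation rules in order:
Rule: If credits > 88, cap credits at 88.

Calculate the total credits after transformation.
536

Step 1: 3 records have credits > 88
Step 2: These records originally summed to 331
Step 3: After capping: 3 × 88 = 264
Step 4: Unaffected records sum: 272
Step 5: Final sum = 264 + 272 = 536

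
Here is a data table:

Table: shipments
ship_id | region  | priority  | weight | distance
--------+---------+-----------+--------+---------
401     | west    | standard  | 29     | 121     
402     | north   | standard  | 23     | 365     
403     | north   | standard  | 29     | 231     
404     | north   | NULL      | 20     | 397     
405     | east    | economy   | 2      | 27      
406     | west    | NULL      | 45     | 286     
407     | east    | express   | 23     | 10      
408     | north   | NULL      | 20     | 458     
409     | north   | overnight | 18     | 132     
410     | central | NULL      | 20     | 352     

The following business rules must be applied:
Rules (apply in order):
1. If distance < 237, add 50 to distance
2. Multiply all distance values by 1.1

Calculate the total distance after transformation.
2891.9

Step 1: Apply Rule 1 - Add 50 to records with distance < 237
  - 5 records affected: 521 + (5 × 50) = 771
  - Unaffected records: 1858
  - Sum after Rule 1: 2629
Step 2: Apply Rule 2 - Multiply all by 1.1
  - 2629 × 1.1 = 2891.9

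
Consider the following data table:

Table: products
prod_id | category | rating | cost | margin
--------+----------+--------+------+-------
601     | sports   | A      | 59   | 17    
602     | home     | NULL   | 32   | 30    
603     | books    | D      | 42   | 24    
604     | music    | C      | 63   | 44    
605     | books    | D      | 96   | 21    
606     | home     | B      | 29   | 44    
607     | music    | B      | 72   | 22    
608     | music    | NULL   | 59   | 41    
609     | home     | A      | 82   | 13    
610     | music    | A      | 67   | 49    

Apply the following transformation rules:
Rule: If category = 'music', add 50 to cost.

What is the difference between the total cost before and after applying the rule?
200

Step 1: Original sum of cost = 601
Step 2: 4 records have category = 'music'
Step 3: Each affected record changes by 50
Step 4: Total change = 4 × 50 = 200
Step 5: New sum = 601 + 200 = 801
Step 6: Difference = |801 - 601| = 200
        (Sum increased by 200)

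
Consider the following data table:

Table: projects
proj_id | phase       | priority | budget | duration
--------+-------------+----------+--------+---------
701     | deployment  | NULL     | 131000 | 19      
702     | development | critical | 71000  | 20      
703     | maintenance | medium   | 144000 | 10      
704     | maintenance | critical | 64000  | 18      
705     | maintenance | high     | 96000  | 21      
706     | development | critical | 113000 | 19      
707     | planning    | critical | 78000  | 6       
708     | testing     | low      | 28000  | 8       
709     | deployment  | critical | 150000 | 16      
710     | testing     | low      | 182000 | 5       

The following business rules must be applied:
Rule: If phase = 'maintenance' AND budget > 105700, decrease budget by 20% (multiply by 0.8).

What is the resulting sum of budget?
1028200.0

Step 1: Find records where phase = 'maintenance' AND budget > 105700
Step 2: 1 records match, summing to 144000
Step 3: After multiplier: 144000 × 0.8 = 115200.0
Step 4: Unaffected records sum: 913000
Step 5: Final sum = 115200.0 + 913000 = 1028200.0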